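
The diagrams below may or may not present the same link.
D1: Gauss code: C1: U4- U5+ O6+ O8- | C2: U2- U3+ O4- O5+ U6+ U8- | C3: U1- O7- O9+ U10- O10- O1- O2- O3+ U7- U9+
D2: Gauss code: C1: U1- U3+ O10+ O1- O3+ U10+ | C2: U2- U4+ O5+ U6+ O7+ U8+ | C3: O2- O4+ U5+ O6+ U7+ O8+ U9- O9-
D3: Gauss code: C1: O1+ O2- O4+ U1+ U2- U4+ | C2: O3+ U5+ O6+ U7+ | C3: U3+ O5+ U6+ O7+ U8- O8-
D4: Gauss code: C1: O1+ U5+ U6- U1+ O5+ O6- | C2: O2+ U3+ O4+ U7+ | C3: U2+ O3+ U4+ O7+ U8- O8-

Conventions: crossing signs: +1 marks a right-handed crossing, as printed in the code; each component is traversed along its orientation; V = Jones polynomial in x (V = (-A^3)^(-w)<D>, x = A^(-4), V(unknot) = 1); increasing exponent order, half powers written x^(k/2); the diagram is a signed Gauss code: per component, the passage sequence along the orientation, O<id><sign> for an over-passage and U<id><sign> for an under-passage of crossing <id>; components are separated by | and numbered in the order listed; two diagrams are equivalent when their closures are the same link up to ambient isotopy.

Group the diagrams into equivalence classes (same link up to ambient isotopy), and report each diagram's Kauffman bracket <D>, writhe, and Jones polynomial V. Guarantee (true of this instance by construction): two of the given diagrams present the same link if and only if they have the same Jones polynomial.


equivalence classes: {D1} | {D2, D3, D4}
D1 (bracket A^-10 + 2A^-6 + A^-2; 10 crossings at w = -2): V = x^-1 + 2 + x
D2 (bracket A^-12 + 1 + A^4 + A^8; 10 crossings at w = +4): V = x + x^2 + x^3 + x^6
V(D3) = x + x^2 + x^3 + x^6  [8 crossings, <D> = A^-12 + 1 + A^4 + A^8, w = +4]
V(D4) = x + x^2 + x^3 + x^6  (w +4, c 8, <D> = A^-12 + 1 + A^4 + A^8)
key observation: 2 values of V(x) split the 4 diagrams


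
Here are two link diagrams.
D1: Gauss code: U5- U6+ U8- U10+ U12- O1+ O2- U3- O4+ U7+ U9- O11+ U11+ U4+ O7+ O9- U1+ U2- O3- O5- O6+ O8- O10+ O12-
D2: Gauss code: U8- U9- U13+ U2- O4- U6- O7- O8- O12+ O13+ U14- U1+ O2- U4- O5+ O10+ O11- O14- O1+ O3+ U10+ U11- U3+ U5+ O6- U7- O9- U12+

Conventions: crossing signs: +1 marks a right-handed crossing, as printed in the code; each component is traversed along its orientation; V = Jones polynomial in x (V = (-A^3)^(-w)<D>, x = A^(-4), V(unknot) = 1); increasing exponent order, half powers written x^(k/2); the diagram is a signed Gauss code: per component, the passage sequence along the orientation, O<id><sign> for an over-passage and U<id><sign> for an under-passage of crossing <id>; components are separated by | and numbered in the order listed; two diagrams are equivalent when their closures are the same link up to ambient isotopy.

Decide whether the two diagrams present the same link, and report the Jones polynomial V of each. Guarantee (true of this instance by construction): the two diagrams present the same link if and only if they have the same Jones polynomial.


equivalent: no
D1 (bracket 1; 12 crossings at w = 0): V = 1
V(D2) = -x^-4 + x^-3 + x^-1  [14 crossings, <D> = A^-2 + A^6 - A^10, w = -2]
observation: comparing 2 Jones polynomials yields 2 groups


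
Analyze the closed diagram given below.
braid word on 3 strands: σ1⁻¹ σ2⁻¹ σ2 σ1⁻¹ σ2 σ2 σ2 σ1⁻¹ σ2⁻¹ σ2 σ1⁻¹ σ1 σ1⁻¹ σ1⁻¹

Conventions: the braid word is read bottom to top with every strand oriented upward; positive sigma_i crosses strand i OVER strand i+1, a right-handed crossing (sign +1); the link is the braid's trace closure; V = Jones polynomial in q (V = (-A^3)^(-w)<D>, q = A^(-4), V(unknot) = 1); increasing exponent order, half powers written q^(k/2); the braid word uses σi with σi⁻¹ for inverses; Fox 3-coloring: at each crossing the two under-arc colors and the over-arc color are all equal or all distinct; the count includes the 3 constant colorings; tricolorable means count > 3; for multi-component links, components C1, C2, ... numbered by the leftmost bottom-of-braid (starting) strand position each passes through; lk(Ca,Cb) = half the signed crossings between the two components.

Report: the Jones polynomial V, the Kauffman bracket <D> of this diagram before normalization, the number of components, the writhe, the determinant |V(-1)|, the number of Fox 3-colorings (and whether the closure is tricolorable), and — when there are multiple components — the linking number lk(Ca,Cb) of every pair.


V(q) = -q^-6 + q^-5 - 2q^-4 + 3q^-3 - 2q^-2 + 3q^-1 - 1 + q - q^2
bracket: -A^-14 + A^-10 - A^-6 + 3A^-2 - 2A^2 + 3A^6 - 2A^10 + A^14 - A^18, w = -2
1 component, writhe -2, over 14 crossings
det 15, colorings 9 of 3^14 — tricolorable
observation: |V(-1)| = 15: so tricolorable, since 3 divides 15


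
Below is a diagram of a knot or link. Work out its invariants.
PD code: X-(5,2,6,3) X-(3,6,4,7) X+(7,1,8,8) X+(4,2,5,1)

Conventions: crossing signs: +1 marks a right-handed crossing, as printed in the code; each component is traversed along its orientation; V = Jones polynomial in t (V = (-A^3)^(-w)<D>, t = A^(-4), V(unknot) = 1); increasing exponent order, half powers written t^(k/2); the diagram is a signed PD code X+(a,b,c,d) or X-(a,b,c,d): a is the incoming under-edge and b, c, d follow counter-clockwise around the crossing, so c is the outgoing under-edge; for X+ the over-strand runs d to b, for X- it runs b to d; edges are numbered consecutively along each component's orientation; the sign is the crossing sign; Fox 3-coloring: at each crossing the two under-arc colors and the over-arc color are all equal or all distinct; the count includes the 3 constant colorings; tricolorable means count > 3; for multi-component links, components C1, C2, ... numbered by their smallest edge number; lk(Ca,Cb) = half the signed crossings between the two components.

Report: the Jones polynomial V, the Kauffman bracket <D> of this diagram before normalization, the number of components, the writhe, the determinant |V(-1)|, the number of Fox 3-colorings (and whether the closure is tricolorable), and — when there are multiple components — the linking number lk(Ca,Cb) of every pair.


Jones polynomial: V(t) = 1
<D> = 1; writhe 0
components 1, writhe 0 (4 crossings)
3-colorings: 3 of 3^4, det 1 — not tricolorable
note: w = 0 (over 4 crossings) is diagram-only; (-A^3)^(0) removes it from V


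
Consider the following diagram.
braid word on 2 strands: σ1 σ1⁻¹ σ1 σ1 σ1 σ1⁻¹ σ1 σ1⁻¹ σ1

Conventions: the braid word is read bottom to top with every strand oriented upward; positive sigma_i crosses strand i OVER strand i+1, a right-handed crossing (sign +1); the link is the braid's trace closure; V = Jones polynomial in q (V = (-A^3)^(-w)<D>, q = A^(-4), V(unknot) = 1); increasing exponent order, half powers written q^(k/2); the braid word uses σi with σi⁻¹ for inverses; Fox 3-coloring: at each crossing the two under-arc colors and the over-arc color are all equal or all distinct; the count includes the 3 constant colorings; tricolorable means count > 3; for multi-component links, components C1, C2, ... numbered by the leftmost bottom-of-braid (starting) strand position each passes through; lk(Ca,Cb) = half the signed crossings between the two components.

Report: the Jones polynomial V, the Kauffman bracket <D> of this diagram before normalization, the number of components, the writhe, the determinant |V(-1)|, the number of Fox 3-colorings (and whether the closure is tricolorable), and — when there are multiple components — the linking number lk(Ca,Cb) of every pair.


Jones polynomial: V(q) = q + q^3 - q^4
<D> = A^-7 - A^-3 - A^5; writhe +3
components 1, writhe +3 (9 crossings)
3-colorings: 9 of 3^9, det 3 — tricolorable
note: one generator, power 3: the (2,3) torus pattern


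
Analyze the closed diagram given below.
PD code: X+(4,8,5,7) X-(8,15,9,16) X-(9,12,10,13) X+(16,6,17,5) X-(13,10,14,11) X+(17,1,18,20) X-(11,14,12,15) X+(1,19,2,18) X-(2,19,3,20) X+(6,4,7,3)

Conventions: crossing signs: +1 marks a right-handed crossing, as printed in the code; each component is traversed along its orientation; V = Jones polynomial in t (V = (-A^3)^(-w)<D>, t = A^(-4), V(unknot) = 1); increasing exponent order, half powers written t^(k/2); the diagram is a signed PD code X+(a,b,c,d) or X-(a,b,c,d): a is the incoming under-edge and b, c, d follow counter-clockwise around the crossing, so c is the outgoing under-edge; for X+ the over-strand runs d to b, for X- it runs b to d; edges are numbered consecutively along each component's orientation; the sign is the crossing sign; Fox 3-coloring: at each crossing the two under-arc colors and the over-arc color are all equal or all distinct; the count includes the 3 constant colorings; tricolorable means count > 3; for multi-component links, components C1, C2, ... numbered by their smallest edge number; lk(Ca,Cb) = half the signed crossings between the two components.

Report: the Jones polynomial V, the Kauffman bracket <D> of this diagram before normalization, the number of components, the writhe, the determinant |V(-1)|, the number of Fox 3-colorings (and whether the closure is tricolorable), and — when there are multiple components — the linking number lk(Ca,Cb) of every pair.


V = -t^-3 + t^-2 - t^-1 + 3 - t + t^2 - t^3
<D> = -A^-12 + A^-8 - A^-4 + 3 - A^4 + A^8 - A^12 (w = 0)
1 component over 10 crossings, w = 0
27 Fox colorings among 3^10, |V(-1)| = 9: tricolorable
why: w = 0 shifts under R1 moves; the (-A^3)^(0) factor cancels that in V


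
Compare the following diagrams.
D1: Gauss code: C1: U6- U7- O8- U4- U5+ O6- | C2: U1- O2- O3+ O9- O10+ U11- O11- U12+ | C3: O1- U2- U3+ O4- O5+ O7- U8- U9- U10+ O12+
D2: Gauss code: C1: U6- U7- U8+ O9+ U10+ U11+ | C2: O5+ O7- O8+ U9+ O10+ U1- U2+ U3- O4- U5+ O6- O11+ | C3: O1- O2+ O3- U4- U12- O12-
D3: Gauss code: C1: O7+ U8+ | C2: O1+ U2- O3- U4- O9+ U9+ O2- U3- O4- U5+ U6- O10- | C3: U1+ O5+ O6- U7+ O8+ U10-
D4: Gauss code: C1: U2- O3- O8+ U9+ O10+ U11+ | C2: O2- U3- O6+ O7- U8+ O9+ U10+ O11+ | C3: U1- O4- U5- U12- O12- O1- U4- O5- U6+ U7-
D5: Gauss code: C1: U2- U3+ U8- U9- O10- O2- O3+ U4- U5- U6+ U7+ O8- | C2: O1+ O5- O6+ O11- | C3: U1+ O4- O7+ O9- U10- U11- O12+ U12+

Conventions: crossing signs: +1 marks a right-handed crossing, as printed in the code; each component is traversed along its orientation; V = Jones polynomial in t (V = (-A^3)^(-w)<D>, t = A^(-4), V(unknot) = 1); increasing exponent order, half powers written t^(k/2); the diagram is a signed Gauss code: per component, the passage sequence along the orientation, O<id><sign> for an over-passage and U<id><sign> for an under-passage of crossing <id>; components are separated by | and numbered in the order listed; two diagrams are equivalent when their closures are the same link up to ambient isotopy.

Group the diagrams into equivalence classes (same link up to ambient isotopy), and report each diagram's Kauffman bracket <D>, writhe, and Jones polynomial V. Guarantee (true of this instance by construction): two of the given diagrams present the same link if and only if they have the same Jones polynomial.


equivalence classes: {D1, D5} | {D2} | {D3, D4}
D1 (bracket A^-12 + A^-8 + A^-4 + 1; 12 crossings at w = -4): V = t^-3 + t^-2 + t^-1 + 1
V(D2) = t^-2 + 2 + t^2  [12 crossings, <D> = A^-8 + 2 + A^8, w = 0]
V(D3) = -t^-4 + t^-1 + 2 + t + t^2  (w 0, c 10, <D> = A^-8 + A^-4 + 2 + A^4 - A^16)
D4 (bracket A^-14 + A^-10 + 2A^-6 + A^-2 - A^10; 12 crossings at w = -2): V = -t^-4 + t^-1 + 2 + t + t^2
V(D5) = t^-3 + t^-2 + t^-1 + 1  [12 crossings, <D> = A^-6 + A^-2 + A^2 + A^6, w = -2]
observation: 3 values of V(t) split the 5 diagrams


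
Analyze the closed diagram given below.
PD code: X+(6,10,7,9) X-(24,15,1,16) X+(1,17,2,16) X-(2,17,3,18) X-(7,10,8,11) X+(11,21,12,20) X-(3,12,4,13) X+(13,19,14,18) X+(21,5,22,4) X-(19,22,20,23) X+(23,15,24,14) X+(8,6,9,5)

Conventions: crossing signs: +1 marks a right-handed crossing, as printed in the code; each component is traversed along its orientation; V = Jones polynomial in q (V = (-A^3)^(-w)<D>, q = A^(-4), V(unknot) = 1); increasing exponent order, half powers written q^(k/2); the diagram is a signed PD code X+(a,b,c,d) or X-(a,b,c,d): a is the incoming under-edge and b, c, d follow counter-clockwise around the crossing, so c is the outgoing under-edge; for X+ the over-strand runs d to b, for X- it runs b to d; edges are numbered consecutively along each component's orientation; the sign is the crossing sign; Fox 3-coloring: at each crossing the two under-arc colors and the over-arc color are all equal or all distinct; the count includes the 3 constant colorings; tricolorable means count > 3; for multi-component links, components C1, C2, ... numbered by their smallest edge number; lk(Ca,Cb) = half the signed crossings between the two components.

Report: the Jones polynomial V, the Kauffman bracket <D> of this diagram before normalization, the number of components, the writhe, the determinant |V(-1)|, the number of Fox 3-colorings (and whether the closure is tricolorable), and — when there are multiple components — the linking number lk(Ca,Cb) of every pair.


V = q^-2 - q^-1 + 1 - q + q^2
<D> = A^-2 - A^2 + A^6 - A^10 + A^14 (w = +2)
1 component over 12 crossings, w = +2
3 Fox colorings among 3^12, |V(-1)| = 5: not tricolorable
why: V is palindromic (span 4, det 5): q -> 1/q fixes it; necessary, not sufficient, for amphichirality


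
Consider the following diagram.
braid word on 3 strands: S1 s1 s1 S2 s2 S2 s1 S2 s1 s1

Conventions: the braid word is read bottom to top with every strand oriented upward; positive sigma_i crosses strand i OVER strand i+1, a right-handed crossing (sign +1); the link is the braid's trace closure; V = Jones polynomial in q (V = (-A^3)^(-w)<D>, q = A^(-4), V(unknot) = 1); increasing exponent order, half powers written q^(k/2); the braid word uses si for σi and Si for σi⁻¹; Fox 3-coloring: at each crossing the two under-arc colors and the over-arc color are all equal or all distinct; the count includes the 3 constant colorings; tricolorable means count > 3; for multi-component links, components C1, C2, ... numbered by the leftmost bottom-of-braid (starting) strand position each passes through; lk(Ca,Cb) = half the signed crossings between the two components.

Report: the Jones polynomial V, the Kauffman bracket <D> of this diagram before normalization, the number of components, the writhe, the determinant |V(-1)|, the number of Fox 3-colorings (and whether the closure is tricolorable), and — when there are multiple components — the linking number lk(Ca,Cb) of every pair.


V = q^-1 - 1 + 2q - 2q^2 + 2q^3 - 2q^4 + q^5
<D> = A^-14 - 2A^-10 + 2A^-6 - 2A^-2 + 2A^2 - A^6 + A^10 (w = +2)
1 component over 10 crossings, w = +2
3 Fox colorings among 3^10, |V(-1)| = 11: not tricolorable
why: inverse pairs cancel, leaving σ1 σ2⁻¹ σ1 σ2⁻¹ σ1 σ1


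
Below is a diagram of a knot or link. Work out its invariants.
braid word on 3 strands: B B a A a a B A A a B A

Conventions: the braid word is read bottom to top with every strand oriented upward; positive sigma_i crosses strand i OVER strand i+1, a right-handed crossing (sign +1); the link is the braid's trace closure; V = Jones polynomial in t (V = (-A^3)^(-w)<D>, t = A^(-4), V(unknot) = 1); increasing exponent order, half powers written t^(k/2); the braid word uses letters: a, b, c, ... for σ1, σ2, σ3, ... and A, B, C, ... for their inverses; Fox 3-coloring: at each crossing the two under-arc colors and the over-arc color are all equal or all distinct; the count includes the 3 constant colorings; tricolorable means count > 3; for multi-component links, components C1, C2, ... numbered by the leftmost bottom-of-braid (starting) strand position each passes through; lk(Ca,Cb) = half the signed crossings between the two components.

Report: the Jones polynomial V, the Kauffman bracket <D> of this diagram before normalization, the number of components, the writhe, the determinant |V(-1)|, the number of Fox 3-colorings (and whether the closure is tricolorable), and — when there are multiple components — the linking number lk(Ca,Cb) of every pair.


V = -t^-6 + t^-5 - t^-4 + 2t^-3 - t^-2 + t^-1
<D> = A^-8 - A^-4 + 2 - A^4 + A^8 - A^12 (w = -4)
1 component over 12 crossings, w = -4
3 Fox colorings among 3^12, |V(-1)| = 7: not tricolorable
why: w = -4 (over 12 crossings) is diagram-only; (-A^3)^(4) removes it from V


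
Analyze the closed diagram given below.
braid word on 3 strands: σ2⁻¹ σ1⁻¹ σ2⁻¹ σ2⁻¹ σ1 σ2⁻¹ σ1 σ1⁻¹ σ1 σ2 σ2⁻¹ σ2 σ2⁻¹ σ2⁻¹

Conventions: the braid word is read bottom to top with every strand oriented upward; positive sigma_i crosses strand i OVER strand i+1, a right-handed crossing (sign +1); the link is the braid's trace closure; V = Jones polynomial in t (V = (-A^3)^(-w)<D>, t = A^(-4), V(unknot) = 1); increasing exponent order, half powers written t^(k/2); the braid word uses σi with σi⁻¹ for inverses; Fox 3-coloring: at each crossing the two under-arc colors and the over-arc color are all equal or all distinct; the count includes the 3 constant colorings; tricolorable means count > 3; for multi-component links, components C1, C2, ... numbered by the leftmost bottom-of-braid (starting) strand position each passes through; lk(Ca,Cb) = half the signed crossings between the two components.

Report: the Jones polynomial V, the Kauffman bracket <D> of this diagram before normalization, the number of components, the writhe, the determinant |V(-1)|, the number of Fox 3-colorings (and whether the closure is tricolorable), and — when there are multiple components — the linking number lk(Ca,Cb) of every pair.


V = -t^-6 + t^-5 - t^-4 + 2t^-3 - t^-2 + t^-1
<D> = A^-8 - A^-4 + 2 - A^4 + A^8 - A^12 (w = -4)
1 component over 14 crossings, w = -4
3 Fox colorings among 3^14, |V(-1)| = 7: not tricolorable
why: w = -4 (over 14 crossings) is diagram-only; (-A^3)^(4) removes it from V


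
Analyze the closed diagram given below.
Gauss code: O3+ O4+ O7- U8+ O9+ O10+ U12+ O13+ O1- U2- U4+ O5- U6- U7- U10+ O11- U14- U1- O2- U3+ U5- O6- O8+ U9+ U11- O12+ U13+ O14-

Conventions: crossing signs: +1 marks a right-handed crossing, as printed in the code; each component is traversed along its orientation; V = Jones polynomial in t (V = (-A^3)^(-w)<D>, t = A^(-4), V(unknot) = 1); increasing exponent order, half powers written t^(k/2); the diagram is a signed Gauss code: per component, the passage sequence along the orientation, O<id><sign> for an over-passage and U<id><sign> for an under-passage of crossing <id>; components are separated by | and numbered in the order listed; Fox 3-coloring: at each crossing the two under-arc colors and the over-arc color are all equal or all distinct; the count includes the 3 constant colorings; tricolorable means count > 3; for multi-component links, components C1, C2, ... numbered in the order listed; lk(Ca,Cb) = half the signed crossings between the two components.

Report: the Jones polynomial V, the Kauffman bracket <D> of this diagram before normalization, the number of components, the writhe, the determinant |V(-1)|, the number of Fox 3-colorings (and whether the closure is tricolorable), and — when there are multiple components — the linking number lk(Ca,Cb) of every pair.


V = -t^-5 + 2t^-4 - 5t^-3 + 8t^-2 - 9t^-1 + 11 - 9t + 8t^2 - 5t^3 + 2t^4 - t^5
<D> = -A^-20 + 2A^-16 - 5A^-12 + 8A^-8 - 9A^-4 + 11 - 9A^4 + 8A^8 - 5A^12 + 2A^16 - A^20 (w = 0)
1 component over 14 crossings, w = 0
3 Fox colorings among 3^14, |V(-1)| = 61: not tricolorable
why: w = 0 shifts under R1 moves; the (-A^3)^(0) factor cancels that in V


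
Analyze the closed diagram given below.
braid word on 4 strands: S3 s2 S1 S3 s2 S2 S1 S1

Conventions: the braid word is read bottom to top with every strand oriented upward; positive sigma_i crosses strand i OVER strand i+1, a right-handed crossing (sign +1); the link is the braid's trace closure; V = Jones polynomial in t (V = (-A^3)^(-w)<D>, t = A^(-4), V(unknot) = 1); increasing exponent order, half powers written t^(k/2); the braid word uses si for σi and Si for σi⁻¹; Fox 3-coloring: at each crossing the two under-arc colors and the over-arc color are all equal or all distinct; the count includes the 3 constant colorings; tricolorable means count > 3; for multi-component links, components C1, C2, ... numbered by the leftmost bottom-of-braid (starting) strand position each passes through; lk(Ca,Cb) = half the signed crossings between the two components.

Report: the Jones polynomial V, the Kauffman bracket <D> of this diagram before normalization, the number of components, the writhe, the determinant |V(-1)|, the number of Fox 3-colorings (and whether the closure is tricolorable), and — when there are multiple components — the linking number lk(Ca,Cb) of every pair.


Jones polynomial: V(t) = t^(-13/2) - t^(-11/2) + t^(-9/2) - 2t^(-7/2) - t^(-3/2)
<D> = -A^-6 - 2A^2 + A^6 - A^10 + A^14; writhe -4
components 2, writhe -4 (8 crossings)
linking number lk(C1,C2) = -1
3-colorings: 9 of 3^8, det 6 — tricolorable
note: span 5 respects span(V) <= c + mu - 1 = 9 for this 2-component diagram


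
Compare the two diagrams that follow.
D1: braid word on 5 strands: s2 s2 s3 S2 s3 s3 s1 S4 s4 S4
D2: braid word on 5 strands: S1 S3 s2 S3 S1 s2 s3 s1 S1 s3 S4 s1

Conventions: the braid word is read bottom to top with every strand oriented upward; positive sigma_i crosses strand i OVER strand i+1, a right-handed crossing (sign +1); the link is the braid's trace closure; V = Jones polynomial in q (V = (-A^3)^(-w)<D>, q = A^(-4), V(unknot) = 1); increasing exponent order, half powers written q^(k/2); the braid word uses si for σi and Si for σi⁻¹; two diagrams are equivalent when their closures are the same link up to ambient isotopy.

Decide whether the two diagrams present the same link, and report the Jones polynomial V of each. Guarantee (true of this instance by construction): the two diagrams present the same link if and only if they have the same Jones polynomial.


same link: no
V(D1) = q - q^2 + 2q^3 - q^4 + q^5 - q^6  [10 crossings, <D> = -A^-12 + A^-8 - A^-4 + 2 - A^4 + A^8, w = +4]
D2 (bracket 1; 12 crossings at w = 0): V = 1
note: 2 values of V(q) split the 2 diagrams


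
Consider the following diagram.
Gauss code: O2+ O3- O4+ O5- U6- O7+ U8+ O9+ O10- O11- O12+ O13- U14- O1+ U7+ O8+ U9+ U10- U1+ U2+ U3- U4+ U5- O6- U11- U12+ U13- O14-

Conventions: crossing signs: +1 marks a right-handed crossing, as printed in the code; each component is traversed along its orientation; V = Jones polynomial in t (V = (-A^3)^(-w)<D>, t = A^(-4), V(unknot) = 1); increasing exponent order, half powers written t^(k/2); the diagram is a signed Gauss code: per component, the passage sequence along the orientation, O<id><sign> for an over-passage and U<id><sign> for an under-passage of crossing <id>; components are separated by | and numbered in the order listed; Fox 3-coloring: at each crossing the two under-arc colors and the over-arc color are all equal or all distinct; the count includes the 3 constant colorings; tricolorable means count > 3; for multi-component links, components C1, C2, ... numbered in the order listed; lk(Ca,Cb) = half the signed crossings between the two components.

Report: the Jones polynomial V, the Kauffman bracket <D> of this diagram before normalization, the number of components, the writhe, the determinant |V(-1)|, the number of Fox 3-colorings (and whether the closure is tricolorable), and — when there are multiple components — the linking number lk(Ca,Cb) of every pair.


V = -t^-3 + 2t^-2 - 2t^-1 + 3 - 2t + 2t^2 - t^3
<D> = -A^-12 + 2A^-8 - 2A^-4 + 3 - 2A^4 + 2A^8 - A^12 (w = 0)
1 component over 14 crossings, w = 0
3 Fox colorings among 3^14, |V(-1)| = 13: not tricolorable
why: the span of V is 6, forcing >= 6 crossings in any diagram


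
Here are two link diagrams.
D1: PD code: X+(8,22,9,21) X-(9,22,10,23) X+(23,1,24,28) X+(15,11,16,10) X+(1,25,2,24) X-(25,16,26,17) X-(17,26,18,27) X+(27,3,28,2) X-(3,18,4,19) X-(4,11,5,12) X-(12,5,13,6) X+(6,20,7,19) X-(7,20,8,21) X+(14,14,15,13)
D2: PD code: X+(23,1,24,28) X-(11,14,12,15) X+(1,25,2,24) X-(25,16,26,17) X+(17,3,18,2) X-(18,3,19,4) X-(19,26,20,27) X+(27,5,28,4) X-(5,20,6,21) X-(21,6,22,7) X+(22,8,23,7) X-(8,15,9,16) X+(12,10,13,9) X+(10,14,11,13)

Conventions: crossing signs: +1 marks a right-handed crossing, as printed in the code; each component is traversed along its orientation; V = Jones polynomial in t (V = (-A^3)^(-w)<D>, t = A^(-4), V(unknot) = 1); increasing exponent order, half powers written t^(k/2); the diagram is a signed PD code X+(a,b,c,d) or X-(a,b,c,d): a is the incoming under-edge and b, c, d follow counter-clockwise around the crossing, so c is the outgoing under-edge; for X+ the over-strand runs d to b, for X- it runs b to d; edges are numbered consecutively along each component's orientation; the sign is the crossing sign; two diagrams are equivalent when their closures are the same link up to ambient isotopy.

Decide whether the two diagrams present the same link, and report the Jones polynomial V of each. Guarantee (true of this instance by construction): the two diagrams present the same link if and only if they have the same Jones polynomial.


same link: yes
V(D1) = -t^-3 + 2t^-2 - 2t^-1 + 3 - 2t + 2t^2 - t^3  [14 crossings, <D> = -A^-12 + 2A^-8 - 2A^-4 + 3 - 2A^4 + 2A^8 - A^12, w = 0]
D2 (bracket -A^-12 + 2A^-8 - 2A^-4 + 3 - 2A^4 + 2A^8 - A^12; 14 crossings at w = 0): V = -t^-3 + 2t^-2 - 2t^-1 + 3 - 2t + 2t^2 - t^3
note: all 2 diagrams share one V(t), hence one class


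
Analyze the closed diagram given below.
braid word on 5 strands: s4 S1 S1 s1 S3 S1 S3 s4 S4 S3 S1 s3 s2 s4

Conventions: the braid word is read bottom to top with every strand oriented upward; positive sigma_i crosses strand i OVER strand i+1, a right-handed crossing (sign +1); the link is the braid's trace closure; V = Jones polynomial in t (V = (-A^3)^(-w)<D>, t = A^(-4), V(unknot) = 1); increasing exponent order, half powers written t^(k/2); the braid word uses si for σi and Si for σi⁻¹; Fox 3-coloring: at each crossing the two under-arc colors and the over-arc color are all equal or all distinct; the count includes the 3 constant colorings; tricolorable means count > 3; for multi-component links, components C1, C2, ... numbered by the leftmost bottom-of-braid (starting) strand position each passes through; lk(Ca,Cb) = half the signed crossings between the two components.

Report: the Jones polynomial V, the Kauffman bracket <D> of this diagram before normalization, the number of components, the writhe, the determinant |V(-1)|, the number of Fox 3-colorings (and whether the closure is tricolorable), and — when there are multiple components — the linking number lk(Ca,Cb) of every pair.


V = -t^-6 + t^-5 - 2t^-4 + 3t^-3 - t^-2 + 3t^-1 + t
<D> = A^-10 + 3A^-2 - A^2 + 3A^6 - 2A^10 + A^14 - A^18 (w = -2)
3 components over 14 crossings, w = -2
lk(C1,C2): 0
lk(C1,C3) = -1
linking number lk(C2,C3) = +1
9 Fox colorings among 3^14, |V(-1)| = 12: tricolorable
why: free reduction leaves σ4 σ1⁻¹ σ3⁻¹ σ1⁻¹ σ3⁻¹ σ3⁻¹ σ1⁻¹ σ3 σ2 σ4 of the original 14 letters


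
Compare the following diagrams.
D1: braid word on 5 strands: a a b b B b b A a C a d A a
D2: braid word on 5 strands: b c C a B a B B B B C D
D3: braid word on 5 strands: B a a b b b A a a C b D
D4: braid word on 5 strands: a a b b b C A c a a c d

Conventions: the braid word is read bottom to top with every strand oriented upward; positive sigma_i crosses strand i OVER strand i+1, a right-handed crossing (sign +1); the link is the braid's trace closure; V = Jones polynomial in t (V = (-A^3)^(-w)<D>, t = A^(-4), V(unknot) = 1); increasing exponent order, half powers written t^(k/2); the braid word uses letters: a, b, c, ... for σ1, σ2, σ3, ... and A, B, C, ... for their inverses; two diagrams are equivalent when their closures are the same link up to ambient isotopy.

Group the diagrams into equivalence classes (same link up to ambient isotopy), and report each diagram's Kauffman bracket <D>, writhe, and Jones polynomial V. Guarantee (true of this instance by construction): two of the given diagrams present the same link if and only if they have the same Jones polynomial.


grouping into links: {D1, D3, D4} | {D2}
V(D1) = t^2 + 2t^4 - 2t^5 + t^6 - 2t^7 + t^8  (w +6, c 14, <D> = A^-14 - 2A^-10 + A^-6 - 2A^-2 + 2A^2 + A^10)
V(D2) = t^-5 - 2t^-4 + 2t^-3 - 2t^-2 + 2t^-1 - 1 + t  [12 crossings, <D> = A^-16 - A^-12 + 2A^-8 - 2A^-4 + 2 - 2A^4 + A^8, w = -4]
V(D3) = t^2 + 2t^4 - 2t^5 + t^6 - 2t^7 + t^8  [12 crossings, <D> = A^-20 - 2A^-16 + A^-12 - 2A^-8 + 2A^-4 + A^4, w = +4]
V(D4) = t^2 + 2t^4 - 2t^5 + t^6 - 2t^7 + t^8  (w +8, c 12, <D> = A^-8 - 2A^-4 + 1 - 2A^4 + 2A^8 + A^16)
why: 2 classes among 4 diagrams; unequal V(t) rules out equality


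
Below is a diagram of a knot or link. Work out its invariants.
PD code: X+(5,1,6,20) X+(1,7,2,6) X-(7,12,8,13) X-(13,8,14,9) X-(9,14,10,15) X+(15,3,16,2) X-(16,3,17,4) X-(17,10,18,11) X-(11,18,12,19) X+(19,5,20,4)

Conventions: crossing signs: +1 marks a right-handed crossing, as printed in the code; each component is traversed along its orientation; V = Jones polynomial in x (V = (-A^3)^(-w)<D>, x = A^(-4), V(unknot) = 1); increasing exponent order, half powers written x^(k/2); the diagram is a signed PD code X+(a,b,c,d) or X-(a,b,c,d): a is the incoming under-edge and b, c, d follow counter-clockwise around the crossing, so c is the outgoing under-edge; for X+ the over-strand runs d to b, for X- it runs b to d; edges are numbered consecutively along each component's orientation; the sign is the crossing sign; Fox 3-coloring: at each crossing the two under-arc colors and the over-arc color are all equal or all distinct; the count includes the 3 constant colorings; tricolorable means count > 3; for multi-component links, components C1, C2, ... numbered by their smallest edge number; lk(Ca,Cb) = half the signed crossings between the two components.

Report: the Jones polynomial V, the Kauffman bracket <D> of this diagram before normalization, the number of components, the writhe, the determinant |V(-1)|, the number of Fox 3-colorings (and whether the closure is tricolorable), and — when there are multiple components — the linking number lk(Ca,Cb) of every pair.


V = -x^-6 + x^-5 - 2x^-4 + 3x^-3 - 2x^-2 + 3x^-1 - 1 + x - x^2
<D> = -A^-14 + A^-10 - A^-6 + 3A^-2 - 2A^2 + 3A^6 - 2A^10 + A^14 - A^18 (w = -2)
1 component over 10 crossings, w = -2
9 Fox colorings among 3^10, |V(-1)| = 15: tricolorable
why: V spans 8 powers of x: at least 8 crossings in any diagram


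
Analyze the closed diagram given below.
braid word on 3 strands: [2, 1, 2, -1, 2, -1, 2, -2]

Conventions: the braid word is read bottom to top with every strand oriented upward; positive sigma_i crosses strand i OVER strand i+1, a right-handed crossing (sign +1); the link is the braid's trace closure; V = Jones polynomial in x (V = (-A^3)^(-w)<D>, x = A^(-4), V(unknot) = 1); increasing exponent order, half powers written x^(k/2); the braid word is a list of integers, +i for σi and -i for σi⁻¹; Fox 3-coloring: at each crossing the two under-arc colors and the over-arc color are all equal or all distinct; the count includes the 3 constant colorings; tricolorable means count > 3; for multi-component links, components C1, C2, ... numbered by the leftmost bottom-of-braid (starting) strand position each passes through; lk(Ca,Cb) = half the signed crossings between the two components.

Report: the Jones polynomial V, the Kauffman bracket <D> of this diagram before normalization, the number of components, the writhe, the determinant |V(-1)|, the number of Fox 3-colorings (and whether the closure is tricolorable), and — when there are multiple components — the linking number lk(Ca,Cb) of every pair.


Jones polynomial: V(x) = 1 + x + x^2 + x^3
<D> = A^-6 + A^-2 + A^2 + A^6; writhe +2
components 3, writhe +2 (8 crossings)
linking number lk(C1,C2) = 0
lk(C1,C3): +1
lk(C2,C3) = 0
3-colorings: 9 of 3^8, det 0 — tricolorable
note: the word shrinks to σ2 σ1 σ2 σ1⁻¹ σ2 σ1⁻¹ after cancelling


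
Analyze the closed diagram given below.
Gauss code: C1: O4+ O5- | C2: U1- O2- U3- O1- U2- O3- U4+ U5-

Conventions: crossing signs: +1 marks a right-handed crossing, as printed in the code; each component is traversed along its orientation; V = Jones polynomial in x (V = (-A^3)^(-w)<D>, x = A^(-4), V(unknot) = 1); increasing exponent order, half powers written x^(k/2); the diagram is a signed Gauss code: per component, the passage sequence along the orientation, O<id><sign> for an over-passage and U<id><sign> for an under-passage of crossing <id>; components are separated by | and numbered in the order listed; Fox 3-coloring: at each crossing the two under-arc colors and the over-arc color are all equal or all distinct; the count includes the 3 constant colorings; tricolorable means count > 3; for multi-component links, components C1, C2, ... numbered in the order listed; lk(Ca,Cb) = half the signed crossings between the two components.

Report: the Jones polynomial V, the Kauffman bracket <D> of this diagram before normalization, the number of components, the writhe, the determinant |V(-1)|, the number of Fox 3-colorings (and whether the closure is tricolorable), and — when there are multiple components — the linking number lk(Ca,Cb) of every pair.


V = x^(-9/2) - x^(-5/2) - x^(-3/2) - x^(-1/2)
<D> = A^-7 + A^-3 + A - A^9 (w = -3)
2 components over 5 crossings, w = -3
lk(C1,C2): 0
27 Fox colorings among 3^6, |V(-1)| = 0: tricolorable
why: w = -3 shifts under R1 moves; the (-A^3)^(3) factor cancels that in V


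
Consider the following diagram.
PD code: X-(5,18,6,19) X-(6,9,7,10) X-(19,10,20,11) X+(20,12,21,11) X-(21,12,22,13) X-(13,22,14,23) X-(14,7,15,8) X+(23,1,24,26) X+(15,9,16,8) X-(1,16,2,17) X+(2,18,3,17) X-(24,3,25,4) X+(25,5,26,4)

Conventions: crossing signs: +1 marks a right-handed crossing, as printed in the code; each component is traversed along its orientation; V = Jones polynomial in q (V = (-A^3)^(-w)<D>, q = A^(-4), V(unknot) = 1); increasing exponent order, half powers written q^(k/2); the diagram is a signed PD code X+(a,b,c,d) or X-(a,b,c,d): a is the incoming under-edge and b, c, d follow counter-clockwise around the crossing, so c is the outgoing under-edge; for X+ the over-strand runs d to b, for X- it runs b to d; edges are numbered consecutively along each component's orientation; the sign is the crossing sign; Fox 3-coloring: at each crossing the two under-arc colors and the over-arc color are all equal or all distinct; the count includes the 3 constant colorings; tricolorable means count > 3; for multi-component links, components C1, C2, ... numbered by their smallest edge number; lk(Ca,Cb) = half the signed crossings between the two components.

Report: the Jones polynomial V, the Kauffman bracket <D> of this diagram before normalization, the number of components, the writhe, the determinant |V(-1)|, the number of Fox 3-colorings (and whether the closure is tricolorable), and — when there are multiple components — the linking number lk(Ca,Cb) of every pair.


V(q) = -q^-4 + q^-3 + q^-1
bracket: -A^-5 - A^3 + A^7, w = -3
1 component, writhe -3, over 13 crossings
det 3, colorings 9 of 3^13 — tricolorable
observation: w = -3 (over 13 crossings) is diagram-only; (-A^3)^(3) removes it from V


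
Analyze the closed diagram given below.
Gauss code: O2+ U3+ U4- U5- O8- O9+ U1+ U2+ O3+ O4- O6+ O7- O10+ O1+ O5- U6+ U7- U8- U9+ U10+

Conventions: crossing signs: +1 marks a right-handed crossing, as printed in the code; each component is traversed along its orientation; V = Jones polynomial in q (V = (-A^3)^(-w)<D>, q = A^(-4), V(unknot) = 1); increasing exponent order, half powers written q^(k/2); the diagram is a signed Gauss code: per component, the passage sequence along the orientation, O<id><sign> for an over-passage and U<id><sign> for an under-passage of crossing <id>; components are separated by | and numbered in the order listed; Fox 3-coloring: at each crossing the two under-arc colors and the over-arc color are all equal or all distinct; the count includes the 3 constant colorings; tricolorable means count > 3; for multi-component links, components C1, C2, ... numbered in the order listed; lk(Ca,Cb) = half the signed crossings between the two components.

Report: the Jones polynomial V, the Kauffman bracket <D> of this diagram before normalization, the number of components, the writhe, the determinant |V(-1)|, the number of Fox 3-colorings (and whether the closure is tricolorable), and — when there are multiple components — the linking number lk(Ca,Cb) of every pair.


V = 1
<D> = A^6 (w = +2)
1 component over 10 crossings, w = +2
3 Fox colorings among 3^10, |V(-1)| = 1: not tricolorable
why: |V(-1)| = 1: so not tricolorable, since 3 does not divide 1


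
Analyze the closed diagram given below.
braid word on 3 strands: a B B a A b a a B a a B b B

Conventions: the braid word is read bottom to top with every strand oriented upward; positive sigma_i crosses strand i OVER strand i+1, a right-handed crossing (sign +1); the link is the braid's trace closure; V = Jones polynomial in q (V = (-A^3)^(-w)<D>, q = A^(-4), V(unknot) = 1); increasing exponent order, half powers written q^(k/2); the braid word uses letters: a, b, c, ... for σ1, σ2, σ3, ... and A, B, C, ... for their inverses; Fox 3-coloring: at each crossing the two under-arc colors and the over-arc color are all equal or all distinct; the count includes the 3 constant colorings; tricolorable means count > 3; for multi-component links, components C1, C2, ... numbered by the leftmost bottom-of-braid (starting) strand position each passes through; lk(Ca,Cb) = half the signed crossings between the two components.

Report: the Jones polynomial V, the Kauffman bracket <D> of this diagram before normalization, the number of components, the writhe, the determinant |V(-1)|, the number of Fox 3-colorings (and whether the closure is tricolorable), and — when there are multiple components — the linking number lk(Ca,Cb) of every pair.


V = -q^-2 + 3q^-1 - 4 + 6q - 6q^2 + 6q^3 - 5q^4 + 3q^5 - q^6
<D> = -A^-18 + 3A^-14 - 5A^-10 + 6A^-6 - 6A^-2 + 6A^2 - 4A^6 + 3A^10 - A^14 (w = +2)
1 component over 14 crossings, w = +2
3 Fox colorings among 3^14, |V(-1)| = 35: not tricolorable
why: the word shrinks to σ1 σ2⁻¹ σ1 σ1 σ2⁻¹ σ1 σ1 σ2⁻¹ after cancelling


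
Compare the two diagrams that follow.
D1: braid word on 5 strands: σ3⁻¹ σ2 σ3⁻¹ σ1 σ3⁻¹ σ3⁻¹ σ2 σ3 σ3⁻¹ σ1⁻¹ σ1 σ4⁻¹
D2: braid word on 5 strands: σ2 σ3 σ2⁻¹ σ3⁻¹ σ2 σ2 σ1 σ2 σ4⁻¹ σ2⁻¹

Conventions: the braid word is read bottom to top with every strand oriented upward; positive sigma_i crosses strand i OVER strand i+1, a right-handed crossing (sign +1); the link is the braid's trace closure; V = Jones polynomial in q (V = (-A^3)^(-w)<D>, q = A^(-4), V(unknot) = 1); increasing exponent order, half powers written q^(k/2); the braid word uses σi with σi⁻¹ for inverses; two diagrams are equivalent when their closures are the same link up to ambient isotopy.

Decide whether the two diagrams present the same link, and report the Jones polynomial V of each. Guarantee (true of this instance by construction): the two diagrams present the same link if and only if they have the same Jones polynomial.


same link: no
V(D1) = q^-5 - 2q^-4 + 2q^-3 - 2q^-2 + 2q^-1 - 1 + q  [12 crossings, <D> = A^-10 - A^-6 + 2A^-2 - 2A^2 + 2A^6 - 2A^10 + A^14, w = -2]
V(D2) = q + q^3 - q^4  (w +2, c 10, <D> = -A^-10 + A^-6 + A^2)
note: 2 classes among 2 diagrams; unequal V(q) rules out equality


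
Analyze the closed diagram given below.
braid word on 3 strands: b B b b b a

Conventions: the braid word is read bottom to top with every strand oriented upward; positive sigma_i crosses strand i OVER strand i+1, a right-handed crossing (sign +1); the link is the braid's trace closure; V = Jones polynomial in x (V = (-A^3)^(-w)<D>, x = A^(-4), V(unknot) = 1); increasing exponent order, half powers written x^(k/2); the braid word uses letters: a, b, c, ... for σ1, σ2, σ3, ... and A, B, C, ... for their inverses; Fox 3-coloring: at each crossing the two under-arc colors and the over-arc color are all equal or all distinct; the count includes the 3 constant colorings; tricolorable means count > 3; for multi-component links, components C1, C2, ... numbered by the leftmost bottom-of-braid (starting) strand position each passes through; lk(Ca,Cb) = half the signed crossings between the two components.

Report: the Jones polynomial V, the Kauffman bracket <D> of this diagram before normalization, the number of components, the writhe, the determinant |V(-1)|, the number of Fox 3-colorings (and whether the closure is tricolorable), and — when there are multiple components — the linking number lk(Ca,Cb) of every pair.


Jones polynomial: V(x) = x + x^3 - x^4
<D> = -A^-4 + 1 + A^8; writhe +4
components 1, writhe +4 (6 crossings)
3-colorings: 9 of 3^6, det 3 — tricolorable
note: V spans 3 powers of x: at least 3 crossings in any diagram
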